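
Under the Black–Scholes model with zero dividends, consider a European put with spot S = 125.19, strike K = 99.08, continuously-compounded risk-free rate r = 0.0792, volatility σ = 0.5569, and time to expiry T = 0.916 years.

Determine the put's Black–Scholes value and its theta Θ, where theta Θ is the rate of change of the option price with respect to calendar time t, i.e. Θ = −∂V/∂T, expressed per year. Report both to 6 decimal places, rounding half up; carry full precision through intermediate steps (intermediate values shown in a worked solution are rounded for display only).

price = 9.867467
Θ = -7.433328

σ√T = 0.5569·√0.916 = 0.532997
d₁ = (ln(S/K) + (r+σ²/2)T) / (σ√T) = (ln(125.19/99.08) + (0.0792+0.5569²/2)·0.916) / 0.532997 = (0.233905 + 0.214590) / 0.532997 = 0.841459
d₂ = d₁ − σ√T = 0.841459 − 0.532997 = 0.308462
e^{−rT} = e^{−0.0792·0.916} = 0.930022
N(−d₁) = 0.200045,  N(−d₂) = 0.378866
Put price V = K·e^{−rT}·N(−d₂) − S·N(−d₁) = 34.911161 − 25.043694 = 9.867467
φ(d₁) = (1/√(2π))·e^{−d₁²/2} = 0.280000
Θ = −S·φ(d₁)·σ/(2√T) + r·K·e^{−rT}·N(−d₂) = −10.198292 + 2.764964 = -7.433328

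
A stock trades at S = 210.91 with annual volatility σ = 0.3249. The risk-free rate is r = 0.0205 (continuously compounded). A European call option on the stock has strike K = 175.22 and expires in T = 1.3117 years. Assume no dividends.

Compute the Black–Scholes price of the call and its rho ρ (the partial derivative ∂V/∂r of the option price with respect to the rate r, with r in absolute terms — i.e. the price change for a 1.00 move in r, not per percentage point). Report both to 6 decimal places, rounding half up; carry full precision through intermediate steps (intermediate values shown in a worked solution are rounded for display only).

σ√T = 0.3249·√1.3117 = 0.372106
d₁ = (ln(S/K) + (r+σ²/2)T) / (σ√T) = (ln(210.91/175.22) + (0.0205+0.3249²/2)·1.3117) / 0.372106 = (0.185389 + 0.096121) / 0.372106 = 0.756533
d₂ = d₁ − σ√T = 0.756533 − 0.372106 = 0.384426
e^{−rT} = e^{−0.0205·1.3117} = 0.973468
N(d₁) = 0.775335,  N(d₂) = 0.649669
Call price V = S·N(d₁) − K·e^{−rT}·N(d₂) = 163.525919 − 110.814752 = 52.711168
ρ = K·T·e^{−rT}·N(d₂) = 145.355710

price = 52.711168
ρ = 145.355710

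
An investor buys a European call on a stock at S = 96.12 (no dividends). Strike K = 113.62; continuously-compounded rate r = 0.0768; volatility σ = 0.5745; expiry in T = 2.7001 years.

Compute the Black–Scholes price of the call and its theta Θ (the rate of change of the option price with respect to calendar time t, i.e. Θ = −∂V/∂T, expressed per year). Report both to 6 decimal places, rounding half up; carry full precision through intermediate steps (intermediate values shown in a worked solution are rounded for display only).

σ√T = 0.5745·√2.7001 = 0.944017
d₁ = (ln(S/K) + (r+σ²/2)T) / (σ√T) = (ln(96.12/113.62) + (0.0768+0.5745²/2)·2.7001) / 0.944017 = (-0.167262 + 0.652952) / 0.944017 = 0.514493
d₂ = d₁ − σ√T = 0.514493 − 0.944017 = -0.429525
e^{−rT} = e^{−0.0768·2.7001} = 0.812721
N(d₁) = 0.696546,  N(d₂) = 0.333771
Call price V = S·N(d₁) − K·e^{−rT}·N(d₂) = 66.952018 − 30.820831 = 36.131187
φ(d₁) = (1/√(2π))·e^{−d₁²/2} = 0.349487
Θ = −S·φ(d₁)·σ/(2√T) − r·K·e^{−rT}·N(d₂) = −5.872385 − 2.367040 = -8.239425

price = 36.131187
Θ = -8.239425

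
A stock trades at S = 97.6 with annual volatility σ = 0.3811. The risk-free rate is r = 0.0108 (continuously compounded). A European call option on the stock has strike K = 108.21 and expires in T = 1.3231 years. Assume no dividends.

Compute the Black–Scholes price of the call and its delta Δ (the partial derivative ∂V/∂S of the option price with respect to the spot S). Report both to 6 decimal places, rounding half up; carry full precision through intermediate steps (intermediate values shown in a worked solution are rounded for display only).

price = 13.539767
Δ = 0.506529

σ√T = 0.3811·√1.3231 = 0.438364
d₁ = (ln(S/K) + (r+σ²/2)T) / (σ√T) = (ln(97.6/108.21) + (0.0108+0.3811²/2)·1.3231) / 0.438364 = (-0.103196 + 0.110371) / 0.438364 = 0.016367
d₂ = d₁ − σ√T = 0.016367 − 0.438364 = -0.421997
e^{−rT} = e^{−0.0108·1.3231} = 0.985812
N(d₁) = 0.506529,  N(d₂) = 0.336514
Call price V = S·N(d₁) − K·e^{−rT}·N(d₂) = 49.437263 − 35.897496 = 13.539767
Δ = N(d₁) = 0.506529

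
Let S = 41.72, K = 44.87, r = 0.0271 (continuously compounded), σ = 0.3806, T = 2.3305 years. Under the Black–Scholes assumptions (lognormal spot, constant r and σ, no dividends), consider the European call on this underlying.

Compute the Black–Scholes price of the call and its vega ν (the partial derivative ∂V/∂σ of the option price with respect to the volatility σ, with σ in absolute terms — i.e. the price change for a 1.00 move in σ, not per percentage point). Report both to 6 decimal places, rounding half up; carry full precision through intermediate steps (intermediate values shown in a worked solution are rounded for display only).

σ√T = 0.3806·√2.3305 = 0.581023
d₁ = (ln(S/K) + (r+σ²/2)T) / (σ√T) = (ln(41.72/44.87) + (0.0271+0.3806²/2)·2.3305) / 0.581023 = (-0.072789 + 0.231950) / 0.581023 = 0.273933
d₂ = d₁ − σ√T = 0.273933 − 0.581023 = -0.307090
e^{−rT} = e^{−0.0271·2.3305} = 0.938796
N(d₁) = 0.607932,  N(d₂) = 0.379388
Call price V = S·N(d₁) − K·e^{−rT}·N(d₂) = 25.362928 − 15.981247 = 9.381681
φ(d₁) = (1/√(2π))·e^{−d₁²/2} = 0.384251
ν = S·φ(d₁)·√T = 24.472836

price = 9.381681
ν = 24.472836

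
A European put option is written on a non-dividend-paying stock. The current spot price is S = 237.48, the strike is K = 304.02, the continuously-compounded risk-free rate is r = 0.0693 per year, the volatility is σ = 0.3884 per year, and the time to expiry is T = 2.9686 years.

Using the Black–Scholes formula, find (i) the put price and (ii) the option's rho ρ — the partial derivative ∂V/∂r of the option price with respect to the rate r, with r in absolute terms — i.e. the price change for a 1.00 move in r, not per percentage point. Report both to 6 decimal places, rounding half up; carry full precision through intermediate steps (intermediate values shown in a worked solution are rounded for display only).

price = 68.670019
ρ = -480.533834

σ√T = 0.3884·√2.9686 = 0.669199
d₁ = (ln(S/K) + (r+σ²/2)T) / (σ√T) = (ln(237.48/304.02) + (0.0693+0.3884²/2)·2.9686) / 0.669199 = (-0.247010 + 0.429637) / 0.669199 = 0.272904
d₂ = d₁ − σ√T = 0.272904 − 0.669199 = -0.396294
e^{−rT} = e^{−0.0693·2.9686} = 0.814058
N(−d₁) = 0.392463,  N(−d₂) = 0.654056
Put price V = K·e^{−rT}·N(−d₂) − S·N(−d₁) = 161.872207 − 93.202188 = 68.670019
ρ = −K·T·e^{−rT}·N(−d₂) = -480.533834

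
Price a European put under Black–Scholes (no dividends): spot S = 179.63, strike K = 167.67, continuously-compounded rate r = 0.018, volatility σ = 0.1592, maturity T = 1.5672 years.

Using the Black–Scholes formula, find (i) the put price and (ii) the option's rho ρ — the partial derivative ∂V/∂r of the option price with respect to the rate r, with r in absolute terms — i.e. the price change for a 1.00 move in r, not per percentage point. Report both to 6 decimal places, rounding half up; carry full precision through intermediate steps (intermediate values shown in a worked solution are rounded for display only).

σ√T = 0.1592·√1.5672 = 0.199299
d₁ = (ln(S/K) + (r+σ²/2)T) / (σ√T) = (ln(179.63/167.67) + (0.018+0.1592²/2)·1.5672) / 0.199299 = (0.068901 + 0.048070) / 0.199299 = 0.586912
d₂ = d₁ − σ√T = 0.586912 − 0.199299 = 0.387613
e^{−rT} = e^{−0.018·1.5672} = 0.972185
N(−d₁) = 0.278631,  N(−d₂) = 0.349151
Put price V = K·e^{−rT}·N(−d₂) − S·N(−d₁) = 56.913796 − 50.050541 = 6.863255
ρ = −K·T·e^{−rT}·N(−d₂) = -89.195301

price = 6.863255
ρ = -89.195301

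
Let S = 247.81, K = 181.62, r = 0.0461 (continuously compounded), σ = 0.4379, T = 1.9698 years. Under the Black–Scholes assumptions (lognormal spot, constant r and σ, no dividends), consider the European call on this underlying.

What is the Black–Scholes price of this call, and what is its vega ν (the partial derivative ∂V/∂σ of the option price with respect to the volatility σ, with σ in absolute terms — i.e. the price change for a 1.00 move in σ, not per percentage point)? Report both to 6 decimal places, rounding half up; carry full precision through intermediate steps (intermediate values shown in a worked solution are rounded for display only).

price = 100.712107
ν = 87.466283

σ√T = 0.4379·√1.9698 = 0.614591
d₁ = (ln(S/K) + (r+σ²/2)T) / (σ√T) = (ln(247.81/181.62) + (0.0461+0.4379²/2)·1.9698) / 0.614591 = (0.310746 + 0.279669) / 0.614591 = 0.960663
d₂ = d₁ − σ√T = 0.960663 − 0.614591 = 0.346072
e^{−rT} = e^{−0.0461·1.9698} = 0.913193
N(d₁) = 0.831639,  N(d₂) = 0.635356
Call price V = S·N(d₁) − K·e^{−rT}·N(d₂) = 206.088486 − 105.376379 = 100.712107
φ(d₁) = (1/√(2π))·e^{−d₁²/2} = 0.251484
ν = S·φ(d₁)·√T = 87.466283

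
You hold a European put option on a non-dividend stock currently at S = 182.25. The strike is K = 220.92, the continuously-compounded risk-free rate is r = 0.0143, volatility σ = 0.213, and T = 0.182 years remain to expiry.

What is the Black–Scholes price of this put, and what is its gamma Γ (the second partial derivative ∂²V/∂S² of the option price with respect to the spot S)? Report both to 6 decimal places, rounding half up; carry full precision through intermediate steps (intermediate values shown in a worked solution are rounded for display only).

σ√T = 0.213·√0.182 = 0.090869
d₁ = (ln(S/K) + (r+σ²/2)T) / (σ√T) = (ln(182.25/220.92) + (0.0143+0.213²/2)·0.182) / 0.090869 = (-0.192421 + 0.006731) / 0.090869 = -2.043494
d₂ = d₁ − σ√T = -2.043494 − 0.090869 = -2.134363
e^{−rT} = e^{−0.0143·0.182} = 0.997401
N(−d₁) = 0.979498,  N(−d₂) = 0.983593
Put price V = K·e^{−rT}·N(−d₂) − S·N(−d₁) = 216.730672 − 178.513554 = 38.217118
φ(d₁) = (1/√(2π))·e^{−d₁²/2} = 0.049446
Γ = φ(d₁) / (S·σ·√T) = 0.002986

price = 38.217118
Γ = 0.002986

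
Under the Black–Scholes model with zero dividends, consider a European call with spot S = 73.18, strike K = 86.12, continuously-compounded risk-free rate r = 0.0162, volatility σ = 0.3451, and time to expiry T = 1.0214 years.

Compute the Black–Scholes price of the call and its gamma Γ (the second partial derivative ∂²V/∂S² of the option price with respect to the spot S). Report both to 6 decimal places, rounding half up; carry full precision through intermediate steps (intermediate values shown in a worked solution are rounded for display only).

price = 6.101065
Γ = 0.015168

σ√T = 0.3451·√1.0214 = 0.348773
d₁ = (ln(S/K) + (r+σ²/2)T) / (σ√T) = (ln(73.18/86.12) + (0.0162+0.3451²/2)·1.0214) / 0.348773 = (-0.162820 + 0.077368) / 0.348773 = -0.245006
d₂ = d₁ − σ√T = -0.245006 − 0.348773 = -0.593779
e^{−rT} = e^{−0.0162·1.0214} = 0.983589
N(d₁) = 0.403226,  N(d₂) = 0.276330
Call price V = S·N(d₁) − K·e^{−rT}·N(d₂) = 29.508068 − 23.407003 = 6.101065
φ(d₁) = (1/√(2π))·e^{−d₁²/2} = 0.387146
Γ = φ(d₁) / (S·σ·√T) = 0.015168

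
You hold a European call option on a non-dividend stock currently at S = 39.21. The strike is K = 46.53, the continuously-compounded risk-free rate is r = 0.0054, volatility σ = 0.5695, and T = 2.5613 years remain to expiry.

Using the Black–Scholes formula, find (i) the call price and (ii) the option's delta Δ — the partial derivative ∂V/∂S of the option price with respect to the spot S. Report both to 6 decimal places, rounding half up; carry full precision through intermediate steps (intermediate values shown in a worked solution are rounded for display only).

σ√T = 0.5695·√2.5613 = 0.911431
d₁ = (ln(S/K) + (r+σ²/2)T) / (σ√T) = (ln(39.21/46.53) + (0.0054+0.5695²/2)·2.5613) / 0.911431 = (-0.171165 + 0.429185) / 0.911431 = 0.283092
d₂ = d₁ − σ√T = 0.283092 − 0.911431 = -0.628339
e^{−rT} = e^{−0.0054·2.5613} = 0.986264
N(d₁) = 0.611447,  N(d₂) = 0.264891
Call price V = S·N(d₁) − K·e^{−rT}·N(d₂) = 23.974834 − 12.156075 = 11.818759
Δ = N(d₁) = 0.611447

price = 11.818759
Δ = 0.611447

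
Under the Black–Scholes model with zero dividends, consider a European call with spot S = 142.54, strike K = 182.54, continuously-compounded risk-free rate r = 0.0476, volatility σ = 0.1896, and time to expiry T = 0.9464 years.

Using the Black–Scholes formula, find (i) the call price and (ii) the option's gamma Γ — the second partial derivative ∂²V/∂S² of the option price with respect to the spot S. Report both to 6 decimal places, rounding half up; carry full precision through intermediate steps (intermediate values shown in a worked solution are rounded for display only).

σ√T = 0.1896·√0.9464 = 0.184449
d₁ = (ln(S/K) + (r+σ²/2)T) / (σ√T) = (ln(142.54/182.54) + (0.0476+0.1896²/2)·0.9464) / 0.184449 = (-0.247347 + 0.062059) / 0.184449 = -1.004547
d₂ = d₁ − σ√T = -1.004547 − 0.184449 = -1.188995
e^{−rT} = e^{−0.0476·0.9464} = 0.955951
N(d₁) = 0.157558,  N(d₂) = 0.117221
Call price V = S·N(d₁) − K·e^{−rT}·N(d₂) = 22.458262 − 20.454938 = 2.003324
φ(d₁) = (1/√(2π))·e^{−d₁²/2} = 0.240871
Γ = φ(d₁) / (S·σ·√T) = 0.009162

price = 2.003324
Γ = 0.009162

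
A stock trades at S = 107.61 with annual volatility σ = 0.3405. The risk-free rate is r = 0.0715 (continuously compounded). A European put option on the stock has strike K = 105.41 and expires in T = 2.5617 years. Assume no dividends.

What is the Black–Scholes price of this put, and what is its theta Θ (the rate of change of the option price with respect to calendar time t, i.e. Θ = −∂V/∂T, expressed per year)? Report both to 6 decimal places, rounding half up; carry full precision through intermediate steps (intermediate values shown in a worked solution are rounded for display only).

σ√T = 0.3405·√2.5617 = 0.544981
d₁ = (ln(S/K) + (r+σ²/2)T) / (σ√T) = (ln(107.61/105.41) + (0.0715+0.3405²/2)·2.5617) / 0.544981 = (0.020656 + 0.331664) / 0.544981 = 0.646481
d₂ = d₁ − σ√T = 0.646481 − 0.544981 = 0.101500
e^{−rT} = e^{−0.0715·2.5617} = 0.832634
N(−d₁) = 0.258984,  N(−d₂) = 0.459577
Put price V = K·e^{−rT}·N(−d₂) − S·N(−d₁) = 40.336094 − 27.869268 = 12.466826
φ(d₁) = (1/√(2π))·e^{−d₁²/2} = 0.323710
Θ = −S·φ(d₁)·σ/(2√T) + r·K·e^{−rT}·N(−d₂) = −3.705371 + 2.884031 = -0.821340

price = 12.466826
Θ = -0.821340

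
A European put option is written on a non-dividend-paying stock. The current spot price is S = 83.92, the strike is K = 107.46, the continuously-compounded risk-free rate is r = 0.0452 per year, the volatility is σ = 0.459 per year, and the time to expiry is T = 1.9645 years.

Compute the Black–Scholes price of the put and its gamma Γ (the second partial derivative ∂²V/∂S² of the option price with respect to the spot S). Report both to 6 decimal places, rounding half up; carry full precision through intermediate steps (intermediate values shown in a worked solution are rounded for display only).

price = 30.863667
Γ = 0.007368

σ√T = 0.459·√1.9645 = 0.643337
d₁ = (ln(S/K) + (r+σ²/2)T) / (σ√T) = (ln(83.92/107.46) + (0.0452+0.459²/2)·1.9645) / 0.643337 = (-0.247255 + 0.295737) / 0.643337 = 0.075360
d₂ = d₁ − σ√T = 0.075360 − 0.643337 = -0.567977
e^{−rT} = e^{−0.0452·1.9645} = 0.915033
N(−d₁) = 0.469964,  N(−d₂) = 0.714975
Put price V = K·e^{−rT}·N(−d₂) − S·N(−d₁) = 70.303048 − 39.439381 = 30.863667
φ(d₁) = (1/√(2π))·e^{−d₁²/2} = 0.397811
Γ = φ(d₁) / (S·σ·√T) = 0.007368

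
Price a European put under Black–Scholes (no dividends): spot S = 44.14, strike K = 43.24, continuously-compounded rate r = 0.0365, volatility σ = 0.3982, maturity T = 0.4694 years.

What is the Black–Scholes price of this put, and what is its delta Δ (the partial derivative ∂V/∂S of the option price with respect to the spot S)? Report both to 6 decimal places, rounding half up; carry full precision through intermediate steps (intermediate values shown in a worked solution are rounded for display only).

price = 3.927945
Δ = -0.391766

σ√T = 0.3982·√0.4694 = 0.272818
d₁ = (ln(S/K) + (r+σ²/2)T) / (σ√T) = (ln(44.14/43.24) + (0.0365+0.3982²/2)·0.4694) / 0.272818 = (0.020600 + 0.054348) / 0.272818 = 0.274719
d₂ = d₁ − σ√T = 0.274719 − 0.272818 = 0.001901
e^{−rT} = e^{−0.0365·0.4694} = 0.983013
N(−d₁) = 0.391766,  N(−d₂) = 0.499241
Put price V = K·e^{−rT}·N(−d₂) − S·N(−d₁) = 21.220496 − 17.292551 = 3.927945
Δ = −N(−d₁) = -0.391766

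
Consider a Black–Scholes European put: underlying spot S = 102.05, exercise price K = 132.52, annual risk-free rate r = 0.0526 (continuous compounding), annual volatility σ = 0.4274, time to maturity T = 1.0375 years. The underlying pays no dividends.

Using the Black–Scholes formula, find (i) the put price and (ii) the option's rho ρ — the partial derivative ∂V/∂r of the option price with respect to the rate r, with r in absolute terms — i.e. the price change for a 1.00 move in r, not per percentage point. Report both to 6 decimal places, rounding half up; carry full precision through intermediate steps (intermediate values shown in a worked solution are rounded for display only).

σ√T = 0.4274·√1.0375 = 0.435340
d₁ = (ln(S/K) + (r+σ²/2)T) / (σ√T) = (ln(102.05/132.52) + (0.0526+0.4274²/2)·1.0375) / 0.435340 = (-0.261271 + 0.149333) / 0.435340 = -0.257127
d₂ = d₁ − σ√T = -0.257127 − 0.435340 = -0.692467
e^{−rT} = e^{−0.0526·1.0375} = 0.946890
N(−d₁) = 0.601460,  N(−d₂) = 0.755678
Put price V = K·e^{−rT}·N(−d₂) − S·N(−d₁) = 94.823868 − 61.378961 = 33.444907
ρ = −K·T·e^{−rT}·N(−d₂) = -98.379763

price = 33.444907
ρ = -98.379763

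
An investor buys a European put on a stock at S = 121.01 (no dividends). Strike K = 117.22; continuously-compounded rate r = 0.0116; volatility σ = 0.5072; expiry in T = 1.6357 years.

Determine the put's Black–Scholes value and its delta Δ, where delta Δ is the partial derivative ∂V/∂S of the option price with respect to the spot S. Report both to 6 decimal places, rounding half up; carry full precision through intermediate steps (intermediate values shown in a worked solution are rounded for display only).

price = 27.105308
Δ = -0.343605

σ√T = 0.5072·√1.6357 = 0.648681
d₁ = (ln(S/K) + (r+σ²/2)T) / (σ√T) = (ln(121.01/117.22) + (0.0116+0.5072²/2)·1.6357) / 0.648681 = (0.031821 + 0.229368) / 0.648681 = 0.402645
d₂ = d₁ − σ√T = 0.402645 − 0.648681 = -0.246036
e^{−rT} = e^{−0.0116·1.6357} = 0.981205
N(−d₁) = 0.343605,  N(−d₂) = 0.597173
Put price V = K·e^{−rT}·N(−d₂) − S·N(−d₁) = 68.684904 − 41.579597 = 27.105308
Δ = −N(−d₁) = -0.343605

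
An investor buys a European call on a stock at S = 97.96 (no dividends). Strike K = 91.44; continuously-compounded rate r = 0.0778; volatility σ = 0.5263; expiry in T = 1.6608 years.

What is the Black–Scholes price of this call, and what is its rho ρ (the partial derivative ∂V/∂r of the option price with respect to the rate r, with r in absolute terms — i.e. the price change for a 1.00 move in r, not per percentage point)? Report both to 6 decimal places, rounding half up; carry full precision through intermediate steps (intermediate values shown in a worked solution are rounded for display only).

price = 33.432604
ρ = 64.222722

σ√T = 0.5263·√1.6608 = 0.678253
d₁ = (ln(S/K) + (r+σ²/2)T) / (σ√T) = (ln(97.96/91.44) + (0.0778+0.5263²/2)·1.6608) / 0.678253 = (0.068876 + 0.359224) / 0.678253 = 0.631180
d₂ = d₁ − σ√T = 0.631180 − 0.678253 = -0.047073
e^{−rT} = e^{−0.0778·1.6608} = 0.878789
N(d₁) = 0.736039,  N(d₂) = 0.481228
Call price V = S·N(d₁) − K·e^{−rT}·N(d₂) = 72.102354 − 38.669751 = 33.432604
ρ = K·T·e^{−rT}·N(d₂) = 64.222722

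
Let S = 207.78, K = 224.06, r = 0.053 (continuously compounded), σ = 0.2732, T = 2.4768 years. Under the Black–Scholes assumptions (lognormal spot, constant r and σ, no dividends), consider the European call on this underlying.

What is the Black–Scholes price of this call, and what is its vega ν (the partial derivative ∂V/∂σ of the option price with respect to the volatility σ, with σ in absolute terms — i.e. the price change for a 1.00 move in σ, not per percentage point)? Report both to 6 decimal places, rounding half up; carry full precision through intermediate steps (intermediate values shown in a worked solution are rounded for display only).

σ√T = 0.2732·√2.4768 = 0.429958
d₁ = (ln(S/K) + (r+σ²/2)T) / (σ√T) = (ln(207.78/224.06) + (0.053+0.2732²/2)·2.4768) / 0.429958 = (-0.075434 + 0.223702) / 0.429958 = 0.344844
d₂ = d₁ − σ√T = 0.344844 − 0.429958 = -0.085114
e^{−rT} = e^{−0.053·2.4768} = 0.876981
N(d₁) = 0.634894,  N(d₂) = 0.466085
Call price V = S·N(d₁) − K·e^{−rT}·N(d₂) = 131.918288 − 91.584007 = 40.334281
φ(d₁) = (1/√(2π))·e^{−d₁²/2} = 0.375913
ν = S·φ(d₁)·√T = 122.924016

price = 40.334281
ν = 122.924016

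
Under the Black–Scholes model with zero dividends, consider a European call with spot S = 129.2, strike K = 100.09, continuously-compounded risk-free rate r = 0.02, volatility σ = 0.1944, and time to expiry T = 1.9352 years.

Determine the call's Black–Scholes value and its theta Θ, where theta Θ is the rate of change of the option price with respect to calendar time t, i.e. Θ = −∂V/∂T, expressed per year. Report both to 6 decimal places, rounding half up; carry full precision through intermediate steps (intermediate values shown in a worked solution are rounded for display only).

price = 35.020264
Θ = -3.303514

σ√T = 0.1944·√1.9352 = 0.270433
d₁ = (ln(S/K) + (r+σ²/2)T) / (σ√T) = (ln(129.2/100.09) + (0.02+0.1944²/2)·1.9352) / 0.270433 = (0.255292 + 0.075271) / 0.270433 = 1.222348
d₂ = d₁ − σ√T = 1.222348 − 0.270433 = 0.951915
e^{−rT} = e^{−0.02·1.9352} = 0.962035
N(d₁) = 0.889212,  N(d₂) = 0.829430
Call price V = S·N(d₁) − K·e^{−rT}·N(d₂) = 114.886175 − 79.865911 = 35.020264
φ(d₁) = (1/√(2π))·e^{−d₁²/2} = 0.189001
Θ = −S·φ(d₁)·σ/(2√T) − r·K·e^{−rT}·N(d₂) = −1.706196 − 1.597318 = -3.303514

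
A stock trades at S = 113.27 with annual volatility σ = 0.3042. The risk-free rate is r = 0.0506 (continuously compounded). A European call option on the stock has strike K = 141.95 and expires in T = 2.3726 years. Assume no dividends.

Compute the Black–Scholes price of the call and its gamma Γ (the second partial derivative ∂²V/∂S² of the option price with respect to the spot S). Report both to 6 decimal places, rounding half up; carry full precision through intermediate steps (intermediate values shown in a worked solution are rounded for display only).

price = 16.389573
Γ = 0.007516

σ√T = 0.3042·√2.3726 = 0.468567
d₁ = (ln(S/K) + (r+σ²/2)T) / (σ√T) = (ln(113.27/141.95) + (0.0506+0.3042²/2)·2.3726) / 0.468567 = (-0.225701 + 0.229831) / 0.468567 = 0.008815
d₂ = d₁ − σ√T = 0.008815 − 0.468567 = -0.459752
e^{−rT} = e^{−0.0506·2.3726} = 0.886873
N(d₁) = 0.503517,  N(d₂) = 0.322847
Call price V = S·N(d₁) − K·e^{−rT}·N(d₂) = 57.033330 − 40.643757 = 16.389573
φ(d₁) = (1/√(2π))·e^{−d₁²/2} = 0.398927
Γ = φ(d₁) / (S·σ·√T) = 0.007516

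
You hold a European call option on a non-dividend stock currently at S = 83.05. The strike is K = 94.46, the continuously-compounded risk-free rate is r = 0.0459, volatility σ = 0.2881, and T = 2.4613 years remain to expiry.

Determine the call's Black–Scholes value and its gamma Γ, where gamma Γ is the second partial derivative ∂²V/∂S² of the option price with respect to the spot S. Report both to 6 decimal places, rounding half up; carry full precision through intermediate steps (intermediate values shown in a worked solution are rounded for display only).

σ√T = 0.2881·√2.4613 = 0.451987
d₁ = (ln(S/K) + (r+σ²/2)T) / (σ√T) = (ln(83.05/94.46) + (0.0459+0.2881²/2)·2.4613) / 0.451987 = (-0.128734 + 0.215120) / 0.451987 = 0.191125
d₂ = d₁ − σ√T = 0.191125 − 0.451987 = -0.260861
e^{−rT} = e^{−0.0459·2.4613} = 0.893174
N(d₁) = 0.575786,  N(d₂) = 0.397100
Call price V = S·N(d₁) − K·e^{−rT}·N(d₂) = 47.819044 − 33.502994 = 14.316050
φ(d₁) = (1/√(2π))·e^{−d₁²/2} = 0.391722
Γ = φ(d₁) / (S·σ·√T) = 0.010435

price = 14.316050
Γ = 0.010435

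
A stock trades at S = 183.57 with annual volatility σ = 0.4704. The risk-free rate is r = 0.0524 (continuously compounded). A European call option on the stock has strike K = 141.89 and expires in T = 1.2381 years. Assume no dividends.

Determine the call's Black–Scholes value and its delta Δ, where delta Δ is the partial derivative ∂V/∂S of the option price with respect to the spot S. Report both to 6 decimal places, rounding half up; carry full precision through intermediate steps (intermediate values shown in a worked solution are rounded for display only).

σ√T = 0.4704·√1.2381 = 0.523414
d₁ = (ln(S/K) + (r+σ²/2)T) / (σ√T) = (ln(183.57/141.89) + (0.0524+0.4704²/2)·1.2381) / 0.523414 = (0.257544 + 0.201857) / 0.523414 = 0.877702
d₂ = d₁ − σ√T = 0.877702 − 0.523414 = 0.354288
e^{−rT} = e^{−0.0524·1.2381} = 0.937183
N(d₁) = 0.809947,  N(d₂) = 0.638439
Call price V = S·N(d₁) − K·e^{−rT}·N(d₂) = 148.682026 − 84.897604 = 63.784422
Δ = N(d₁) = 0.809947

price = 63.784422
Δ = 0.809947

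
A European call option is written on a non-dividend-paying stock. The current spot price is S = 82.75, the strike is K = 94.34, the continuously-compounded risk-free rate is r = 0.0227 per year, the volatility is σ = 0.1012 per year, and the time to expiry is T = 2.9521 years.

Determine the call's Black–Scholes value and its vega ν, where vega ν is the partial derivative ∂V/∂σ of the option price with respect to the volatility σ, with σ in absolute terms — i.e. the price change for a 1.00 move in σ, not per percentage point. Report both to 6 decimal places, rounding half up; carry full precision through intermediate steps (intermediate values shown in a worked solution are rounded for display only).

σ√T = 0.1012·√2.9521 = 0.173879
d₁ = (ln(S/K) + (r+σ²/2)T) / (σ√T) = (ln(82.75/94.34) + (0.0227+0.1012²/2)·2.9521) / 0.173879 = (-0.131081 + 0.082130) / 0.173879 = -0.281528
d₂ = d₁ − σ√T = -0.281528 − 0.173879 = -0.455407
e^{−rT} = e^{−0.0227·2.9521} = 0.935183
N(d₁) = 0.389153,  N(d₂) = 0.324408
Call price V = S·N(d₁) − K·e^{−rT}·N(d₂) = 32.202382 − 28.620988 = 3.581394
φ(d₁) = (1/√(2π))·e^{−d₁²/2} = 0.383442
ν = S·φ(d₁)·√T = 54.517122

price = 3.581394
ν = 54.517122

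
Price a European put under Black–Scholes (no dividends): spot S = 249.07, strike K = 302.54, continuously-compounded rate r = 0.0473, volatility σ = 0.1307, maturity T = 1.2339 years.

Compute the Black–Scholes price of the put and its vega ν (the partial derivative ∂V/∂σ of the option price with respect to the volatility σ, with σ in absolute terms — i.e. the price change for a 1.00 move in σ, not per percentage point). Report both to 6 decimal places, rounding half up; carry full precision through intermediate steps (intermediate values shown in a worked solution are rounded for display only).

price = 39.939267
ν = 75.929860

σ√T = 0.1307·√1.2339 = 0.145183
d₁ = (ln(S/K) + (r+σ²/2)T) / (σ√T) = (ln(249.07/302.54) + (0.0473+0.1307²/2)·1.2339) / 0.145183 = (-0.194480 + 0.068903) / 0.145183 = -0.864957
d₂ = d₁ − σ√T = -0.864957 − 0.145183 = -1.010140
e^{−rT} = e^{−0.0473·1.2339} = 0.943307
N(−d₁) = 0.806469,  N(−d₂) = 0.843786
Put price V = K·e^{−rT}·N(−d₂) − S·N(−d₁) = 240.806458 − 200.867190 = 39.939267
φ(d₁) = (1/√(2π))·e^{−d₁²/2} = 0.274442
ν = S·φ(d₁)·√T = 75.929860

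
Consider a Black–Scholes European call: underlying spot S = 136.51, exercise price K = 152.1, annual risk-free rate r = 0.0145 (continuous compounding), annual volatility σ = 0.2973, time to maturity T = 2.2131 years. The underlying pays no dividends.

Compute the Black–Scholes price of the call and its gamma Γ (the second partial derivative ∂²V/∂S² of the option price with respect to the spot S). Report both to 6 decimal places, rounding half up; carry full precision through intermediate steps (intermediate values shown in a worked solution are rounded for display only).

price = 19.802130
Γ = 0.006600

σ√T = 0.2973·√2.2131 = 0.442278
d₁ = (ln(S/K) + (r+σ²/2)T) / (σ√T) = (ln(136.51/152.1) + (0.0145+0.2973²/2)·2.2131) / 0.442278 = (-0.108140 + 0.129895) / 0.442278 = 0.049188
d₂ = d₁ − σ√T = 0.049188 − 0.442278 = -0.393091
e^{−rT} = e^{−0.0145·2.2131} = 0.968419
N(d₁) = 0.519615,  N(d₂) = 0.347126
Call price V = S·N(d₁) − K·e^{−rT}·N(d₂) = 70.932655 − 51.130525 = 19.802130
φ(d₁) = (1/√(2π))·e^{−d₁²/2} = 0.398460
Γ = φ(d₁) / (S·σ·√T) = 0.006600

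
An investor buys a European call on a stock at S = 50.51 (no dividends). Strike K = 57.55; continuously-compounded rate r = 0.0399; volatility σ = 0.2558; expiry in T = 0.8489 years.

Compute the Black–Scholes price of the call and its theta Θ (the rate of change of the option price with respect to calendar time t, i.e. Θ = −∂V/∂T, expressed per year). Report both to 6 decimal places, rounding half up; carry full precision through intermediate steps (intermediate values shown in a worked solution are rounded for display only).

price = 2.827026
Θ = -3.343770

σ√T = 0.2558·√0.8489 = 0.235683
d₁ = (ln(S/K) + (r+σ²/2)T) / (σ√T) = (ln(50.51/57.55) + (0.0399+0.2558²/2)·0.8489) / 0.235683 = (-0.130483 + 0.061644) / 0.235683 = -0.292080
d₂ = d₁ − σ√T = -0.292080 − 0.235683 = -0.527763
e^{−rT} = e^{−0.0399·0.8489} = 0.966696
N(d₁) = 0.385113,  N(d₂) = 0.298832
Call price V = S·N(d₁) − K·e^{−rT}·N(d₂) = 19.452044 − 16.625018 = 2.827026
φ(d₁) = (1/√(2π))·e^{−d₁²/2} = 0.382283
Θ = −S·φ(d₁)·σ/(2√T) − r·K·e^{−rT}·N(d₂) = −2.680432 − 0.663338 = -3.343770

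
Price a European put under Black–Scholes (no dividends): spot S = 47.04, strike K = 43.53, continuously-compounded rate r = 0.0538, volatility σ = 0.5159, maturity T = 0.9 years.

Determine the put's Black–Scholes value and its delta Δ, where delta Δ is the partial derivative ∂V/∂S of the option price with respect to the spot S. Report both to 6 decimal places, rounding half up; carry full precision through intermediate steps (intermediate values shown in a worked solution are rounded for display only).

price = 6.047708
Δ = -0.307801

σ√T = 0.5159·√0.9 = 0.489426
d₁ = (ln(S/K) + (r+σ²/2)T) / (σ√T) = (ln(47.04/43.53) + (0.0538+0.5159²/2)·0.9) / 0.489426 = (0.077548 + 0.168189) / 0.489426 = 0.502092
d₂ = d₁ − σ√T = 0.502092 − 0.489426 = 0.012666
e^{−rT} = e^{−0.0538·0.9} = 0.952734
N(−d₁) = 0.307801,  N(−d₂) = 0.494947
Put price V = K·e^{−rT}·N(−d₂) − S·N(−d₁) = 20.526687 − 14.478979 = 6.047708
Δ = −N(−d₁) = -0.307801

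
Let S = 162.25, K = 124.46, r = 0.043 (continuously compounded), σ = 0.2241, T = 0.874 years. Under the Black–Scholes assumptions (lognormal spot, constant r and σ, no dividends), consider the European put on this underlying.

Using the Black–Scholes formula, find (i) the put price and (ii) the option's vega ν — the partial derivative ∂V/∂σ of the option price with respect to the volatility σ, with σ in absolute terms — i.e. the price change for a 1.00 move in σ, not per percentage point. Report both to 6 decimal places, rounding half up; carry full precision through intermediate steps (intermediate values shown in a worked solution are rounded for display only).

σ√T = 0.2241·√0.874 = 0.209507
d₁ = (ln(S/K) + (r+σ²/2)T) / (σ√T) = (ln(162.25/124.46) + (0.043+0.2241²/2)·0.874) / 0.209507 = (0.265154 + 0.059528) / 0.209507 = 1.549749
d₂ = d₁ − σ√T = 1.549749 − 0.209507 = 1.340242
e^{−rT} = e^{−0.043·0.874} = 0.963115
N(−d₁) = 0.060601,  N(−d₂) = 0.090083
Put price V = K·e^{−rT}·N(−d₂) − S·N(−d₁) = 10.798229 − 9.832500 = 0.965728
φ(d₁) = (1/√(2π))·e^{−d₁²/2} = 0.120056
ν = S·φ(d₁)·√T = 18.210565

price = 0.965728
ν = 18.210565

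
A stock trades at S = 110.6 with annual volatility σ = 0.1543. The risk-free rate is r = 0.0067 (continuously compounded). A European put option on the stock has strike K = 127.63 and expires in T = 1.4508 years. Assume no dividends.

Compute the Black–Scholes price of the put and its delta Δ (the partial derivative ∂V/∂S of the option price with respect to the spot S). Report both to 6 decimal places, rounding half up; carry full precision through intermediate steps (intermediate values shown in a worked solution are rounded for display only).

price = 18.831517
Δ = -0.734131

σ√T = 0.1543·√1.4508 = 0.185853
d₁ = (ln(S/K) + (r+σ²/2)T) / (σ√T) = (ln(110.6/127.63) + (0.0067+0.1543²/2)·1.4508) / 0.185853 = (-0.143215 + 0.026991) / 0.185853 = -0.625356
d₂ = d₁ − σ√T = -0.625356 − 0.185853 = -0.811209
e^{−rT} = e^{−0.0067·1.4508} = 0.990327
N(−d₁) = 0.734131,  N(−d₂) = 0.791377
Put price V = K·e^{−rT}·N(−d₂) − S·N(−d₁) = 100.026437 − 81.194921 = 18.831517
Δ = −N(−d₁) = -0.734131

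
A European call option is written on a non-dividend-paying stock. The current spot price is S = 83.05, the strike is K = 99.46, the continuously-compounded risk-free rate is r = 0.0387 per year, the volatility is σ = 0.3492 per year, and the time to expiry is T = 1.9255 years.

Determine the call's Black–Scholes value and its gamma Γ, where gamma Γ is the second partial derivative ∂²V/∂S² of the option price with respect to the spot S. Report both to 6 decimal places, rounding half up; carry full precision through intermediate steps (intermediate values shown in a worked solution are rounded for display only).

σ√T = 0.3492·√1.9255 = 0.484558
d₁ = (ln(S/K) + (r+σ²/2)T) / (σ√T) = (ln(83.05/99.46) + (0.0387+0.3492²/2)·1.9255) / 0.484558 = (-0.180313 + 0.191915) / 0.484558 = 0.023944
d₂ = d₁ − σ√T = 0.023944 − 0.484558 = -0.460614
e^{−rT} = e^{−0.0387·1.9255} = 0.928192
N(d₁) = 0.509552,  N(d₂) = 0.322538
Call price V = S·N(d₁) − K·e^{−rT}·N(d₂) = 42.318256 − 29.776037 = 12.542219
φ(d₁) = (1/√(2π))·e^{−d₁²/2} = 0.398828
Γ = φ(d₁) / (S·σ·√T) = 0.009911

price = 12.542219
Γ = 0.009911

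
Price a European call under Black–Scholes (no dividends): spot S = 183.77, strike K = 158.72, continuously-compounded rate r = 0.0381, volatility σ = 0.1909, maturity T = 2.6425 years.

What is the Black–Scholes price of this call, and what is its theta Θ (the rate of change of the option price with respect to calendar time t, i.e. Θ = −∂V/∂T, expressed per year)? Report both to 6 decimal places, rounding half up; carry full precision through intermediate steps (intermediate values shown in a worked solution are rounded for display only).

price = 46.302471
Θ = -6.779764

σ√T = 0.1909·√2.6425 = 0.310323
d₁ = (ln(S/K) + (r+σ²/2)T) / (σ√T) = (ln(183.77/158.72) + (0.0381+0.1909²/2)·2.6425) / 0.310323 = (0.146543 + 0.148829) / 0.310323 = 0.951824
d₂ = d₁ − σ√T = 0.951824 − 0.310323 = 0.641502
e^{−rT} = e^{−0.0381·2.6425} = 0.904223
N(d₁) = 0.829407,  N(d₂) = 0.739402
Call price V = S·N(d₁) − K·e^{−rT}·N(d₂) = 152.420121 − 106.117651 = 46.302471
φ(d₁) = (1/√(2π))·e^{−d₁²/2} = 0.253619
Θ = −S·φ(d₁)·σ/(2√T) − r·K·e^{−rT}·N(d₂) = −2.736682 − 4.043082 = -6.779764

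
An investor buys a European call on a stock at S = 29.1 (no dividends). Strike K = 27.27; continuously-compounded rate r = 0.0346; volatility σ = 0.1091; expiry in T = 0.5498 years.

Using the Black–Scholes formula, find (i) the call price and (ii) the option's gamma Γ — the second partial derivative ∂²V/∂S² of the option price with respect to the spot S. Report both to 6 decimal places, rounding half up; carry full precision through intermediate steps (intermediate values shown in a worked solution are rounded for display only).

σ√T = 0.1091·√0.5498 = 0.080896
d₁ = (ln(S/K) + (r+σ²/2)T) / (σ√T) = (ln(29.1/27.27) + (0.0346+0.1091²/2)·0.5498) / 0.080896 = (0.064951 + 0.022295) / 0.080896 = 1.078497
d₂ = d₁ − σ√T = 1.078497 − 0.080896 = 0.997601
e^{−rT} = e^{−0.0346·0.5498} = 0.981157
N(d₁) = 0.859594,  N(d₂) = 0.840764
Call price V = S·N(d₁) − K·e^{−rT}·N(d₂) = 25.014188 − 22.495593 = 2.518595
φ(d₁) = (1/√(2π))·e^{−d₁²/2} = 0.223015
Γ = φ(d₁) / (S·σ·√T) = 0.094736

price = 2.518595
Γ = 0.094736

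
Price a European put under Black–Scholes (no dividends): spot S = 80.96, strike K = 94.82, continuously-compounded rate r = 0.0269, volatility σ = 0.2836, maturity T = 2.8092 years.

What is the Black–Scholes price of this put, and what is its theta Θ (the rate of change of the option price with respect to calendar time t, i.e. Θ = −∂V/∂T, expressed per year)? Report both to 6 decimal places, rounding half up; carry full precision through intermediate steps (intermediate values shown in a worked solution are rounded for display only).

price = 19.575619
Θ = -1.167147

σ√T = 0.2836·√2.8092 = 0.475333
d₁ = (ln(S/K) + (r+σ²/2)T) / (σ√T) = (ln(80.96/94.82) + (0.0269+0.2836²/2)·2.8092) / 0.475333 = (-0.158025 + 0.188538) / 0.475333 = 0.064193
d₂ = d₁ − σ√T = 0.064193 − 0.475333 = -0.411140
e^{−rT} = e^{−0.0269·2.8092} = 0.927217
N(−d₁) = 0.474408,  N(−d₂) = 0.659515
Put price V = K·e^{−rT}·N(−d₂) − S·N(−d₁) = 57.983725 − 38.408106 = 19.575619
φ(d₁) = (1/√(2π))·e^{−d₁²/2} = 0.398121
Θ = −S·φ(d₁)·σ/(2√T) + r·K·e^{−rT}·N(−d₂) = −2.726909 + 1.559762 = -1.167147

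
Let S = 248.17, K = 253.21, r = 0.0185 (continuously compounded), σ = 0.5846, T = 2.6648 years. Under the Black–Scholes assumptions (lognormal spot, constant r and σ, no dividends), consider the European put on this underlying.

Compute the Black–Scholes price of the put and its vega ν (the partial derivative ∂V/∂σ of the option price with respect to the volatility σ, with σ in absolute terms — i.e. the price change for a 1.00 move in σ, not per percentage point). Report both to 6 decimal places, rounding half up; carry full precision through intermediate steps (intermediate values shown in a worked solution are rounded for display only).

price = 86.175646
ν = 142.072280

σ√T = 0.5846·√2.6648 = 0.954314
d₁ = (ln(S/K) + (r+σ²/2)T) / (σ√T) = (ln(248.17/253.21) + (0.0185+0.5846²/2)·2.6648) / 0.954314 = (-0.020105 + 0.504656) / 0.954314 = 0.507748
d₂ = d₁ − σ√T = 0.507748 − 0.954314 = -0.446566
e^{−rT} = e^{−0.0185·2.6648} = 0.951897
N(−d₁) = 0.305815,  N(−d₂) = 0.672406
Put price V = K·e^{−rT}·N(−d₂) − S·N(−d₁) = 162.069763 − 75.894117 = 86.175646
φ(d₁) = (1/√(2π))·e^{−d₁²/2} = 0.350694
ν = S·φ(d₁)·√T = 142.072280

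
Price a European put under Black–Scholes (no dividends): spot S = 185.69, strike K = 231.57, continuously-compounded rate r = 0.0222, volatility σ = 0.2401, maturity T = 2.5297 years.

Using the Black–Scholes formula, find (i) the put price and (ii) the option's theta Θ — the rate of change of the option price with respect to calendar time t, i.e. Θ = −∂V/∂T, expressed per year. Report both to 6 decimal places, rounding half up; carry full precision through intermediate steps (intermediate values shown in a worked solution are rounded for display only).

σ√T = 0.2401·√2.5297 = 0.381880
d₁ = (ln(S/K) + (r+σ²/2)T) / (σ√T) = (ln(185.69/231.57) + (0.0222+0.2401²/2)·2.5297) / 0.381880 = (-0.220804 + 0.129075) / 0.381880 = -0.240202
d₂ = d₁ − σ√T = -0.240202 − 0.381880 = -0.622081
e^{−rT} = e^{−0.0222·2.5297} = 0.945388
N(−d₁) = 0.594913,  N(−d₂) = 0.733056
Put price V = K·e^{−rT}·N(−d₂) − S·N(−d₁) = 160.483233 − 110.469402 = 50.013831
φ(d₁) = (1/√(2π))·e^{−d₁²/2} = 0.387598
Θ = −S·φ(d₁)·σ/(2√T) + r·K·e^{−rT}·N(−d₂) = −5.432472 + 3.562728 = -1.869745

price = 50.013831
Θ = -1.869745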